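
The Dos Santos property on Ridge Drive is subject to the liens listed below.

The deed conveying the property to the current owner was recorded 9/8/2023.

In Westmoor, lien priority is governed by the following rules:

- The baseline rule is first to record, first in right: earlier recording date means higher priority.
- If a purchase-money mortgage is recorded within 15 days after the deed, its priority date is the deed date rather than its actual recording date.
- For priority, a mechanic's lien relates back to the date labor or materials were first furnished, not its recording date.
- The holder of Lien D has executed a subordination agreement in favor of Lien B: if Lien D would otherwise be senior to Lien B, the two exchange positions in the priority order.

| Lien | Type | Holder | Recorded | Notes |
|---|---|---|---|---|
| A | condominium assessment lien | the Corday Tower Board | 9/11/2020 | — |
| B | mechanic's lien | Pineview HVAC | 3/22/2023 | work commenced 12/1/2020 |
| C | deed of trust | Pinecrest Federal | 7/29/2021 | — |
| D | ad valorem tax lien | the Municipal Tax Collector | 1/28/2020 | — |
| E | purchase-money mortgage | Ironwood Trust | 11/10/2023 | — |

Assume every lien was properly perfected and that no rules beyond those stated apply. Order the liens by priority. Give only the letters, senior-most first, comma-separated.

Effective dates: B's effective date is 12/1/2020, when work began; E was recorded 63 days after the deed — beyond 15 days — so no relation-back applies.
Ordering by effective date: D (1/28/2020), A (9/11/2020), B (12/1/2020), C (7/29/2021), E (11/10/2023).
D would otherwise be senior to B, so under the subordination agreement D and B exchange positions.

B, A, D, C, E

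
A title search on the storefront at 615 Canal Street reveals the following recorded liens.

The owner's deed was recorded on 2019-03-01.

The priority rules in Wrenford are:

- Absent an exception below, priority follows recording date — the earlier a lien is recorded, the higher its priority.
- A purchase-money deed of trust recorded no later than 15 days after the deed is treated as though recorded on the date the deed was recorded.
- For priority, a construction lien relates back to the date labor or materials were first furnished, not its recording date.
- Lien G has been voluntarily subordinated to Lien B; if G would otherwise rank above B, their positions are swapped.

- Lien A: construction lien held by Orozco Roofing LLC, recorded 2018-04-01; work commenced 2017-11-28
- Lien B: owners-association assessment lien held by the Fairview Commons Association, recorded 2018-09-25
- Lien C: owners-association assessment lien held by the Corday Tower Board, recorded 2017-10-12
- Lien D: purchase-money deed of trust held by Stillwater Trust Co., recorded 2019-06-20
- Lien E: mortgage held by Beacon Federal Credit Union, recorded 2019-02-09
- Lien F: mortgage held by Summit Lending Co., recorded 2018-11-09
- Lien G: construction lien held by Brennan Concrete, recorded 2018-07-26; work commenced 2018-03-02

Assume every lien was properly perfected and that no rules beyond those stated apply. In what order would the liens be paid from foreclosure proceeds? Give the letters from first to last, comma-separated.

Adjusting effective dates: A relates back to 2017-11-28 (work commenced); D was recorded 111 days after the deed, outside the 15-day window, so it keeps its recording date; G is treated as recorded 2018-03-02, the work-commencement date.
By effective date, earliest first: C (2017-10-12), A (2017-11-28), G (2018-03-02), B (2018-09-25), F (2018-11-09), E (2019-02-09), D (2019-06-20).
Because G would otherwise rank above B, the subordination swaps them.

C, A, B, G, F, E, D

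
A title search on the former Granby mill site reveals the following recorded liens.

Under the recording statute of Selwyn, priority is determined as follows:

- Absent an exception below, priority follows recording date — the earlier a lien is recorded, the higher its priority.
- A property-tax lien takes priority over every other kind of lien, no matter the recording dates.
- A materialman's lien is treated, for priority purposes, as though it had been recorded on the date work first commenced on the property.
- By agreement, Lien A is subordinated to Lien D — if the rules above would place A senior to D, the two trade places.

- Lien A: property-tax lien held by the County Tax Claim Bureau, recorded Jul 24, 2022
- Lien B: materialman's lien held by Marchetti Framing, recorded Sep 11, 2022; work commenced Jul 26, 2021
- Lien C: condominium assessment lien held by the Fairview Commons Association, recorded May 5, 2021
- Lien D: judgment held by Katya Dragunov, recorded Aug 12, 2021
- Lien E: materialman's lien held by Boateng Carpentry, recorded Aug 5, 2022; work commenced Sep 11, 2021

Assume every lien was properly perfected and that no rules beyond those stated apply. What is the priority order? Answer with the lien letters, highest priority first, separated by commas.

Effective dates after the stated exceptions: B's effective date is Jul 26, 2021, when work began; E relates back to Sep 11, 2021 (work commenced).
A is a property-tax lien and takes priority over every other lien.
Remaining liens by effective date: C (May 5, 2021), B (Jul 26, 2021), D (Aug 12, 2021), E (Sep 11, 2021).
A would otherwise be senior to D, so under the subordination agreement A and D exchange positions.

D, C, B, A, E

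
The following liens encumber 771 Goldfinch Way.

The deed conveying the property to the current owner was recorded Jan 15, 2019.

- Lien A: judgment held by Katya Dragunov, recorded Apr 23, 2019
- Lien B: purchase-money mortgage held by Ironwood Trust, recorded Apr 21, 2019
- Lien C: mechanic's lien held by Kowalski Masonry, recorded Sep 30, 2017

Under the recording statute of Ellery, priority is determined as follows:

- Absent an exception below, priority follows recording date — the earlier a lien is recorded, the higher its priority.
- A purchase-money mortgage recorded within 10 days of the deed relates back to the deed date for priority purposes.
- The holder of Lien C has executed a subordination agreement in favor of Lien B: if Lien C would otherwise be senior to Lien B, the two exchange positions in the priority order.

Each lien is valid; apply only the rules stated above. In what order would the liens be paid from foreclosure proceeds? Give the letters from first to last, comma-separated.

B, C, A

Adjusting effective dates: B was recorded 96 days after the deed, outside the 10-day window, so it keeps its recording date.
By effective date, earliest first: C (Sep 30, 2017), B (Apr 21, 2019), A (Apr 23, 2019).
Because C would otherwise rank above B, the subordination swaps them.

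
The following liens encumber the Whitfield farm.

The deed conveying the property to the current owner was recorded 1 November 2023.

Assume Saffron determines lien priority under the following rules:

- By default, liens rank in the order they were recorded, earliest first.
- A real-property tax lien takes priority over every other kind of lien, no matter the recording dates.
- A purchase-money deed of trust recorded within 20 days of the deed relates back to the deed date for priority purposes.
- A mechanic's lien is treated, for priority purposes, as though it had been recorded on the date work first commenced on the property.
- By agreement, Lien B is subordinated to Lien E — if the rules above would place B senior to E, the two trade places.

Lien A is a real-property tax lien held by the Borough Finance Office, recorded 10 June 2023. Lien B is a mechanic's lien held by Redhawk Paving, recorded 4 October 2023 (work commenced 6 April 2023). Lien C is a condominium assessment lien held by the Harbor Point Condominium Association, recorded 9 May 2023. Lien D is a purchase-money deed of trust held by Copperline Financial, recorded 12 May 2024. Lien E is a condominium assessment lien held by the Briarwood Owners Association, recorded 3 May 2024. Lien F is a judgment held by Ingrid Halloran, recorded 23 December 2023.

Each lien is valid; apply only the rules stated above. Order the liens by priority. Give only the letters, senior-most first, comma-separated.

Adjusting effective dates: B is treated as recorded 6 April 2023, the work-commencement date; D missed the 20-day window (193 days after the deed), so its recording date stands.
A, as a real-property tax lien, has superpriority and ranks first.
Ordering the rest by effective date: B (6 April 2023), C (9 May 2023), F (23 December 2023), E (3 May 2024), D (12 May 2024).
B would otherwise be senior to E, so under the subordination agreement B and E exchange positions.

A, E, C, F, B, D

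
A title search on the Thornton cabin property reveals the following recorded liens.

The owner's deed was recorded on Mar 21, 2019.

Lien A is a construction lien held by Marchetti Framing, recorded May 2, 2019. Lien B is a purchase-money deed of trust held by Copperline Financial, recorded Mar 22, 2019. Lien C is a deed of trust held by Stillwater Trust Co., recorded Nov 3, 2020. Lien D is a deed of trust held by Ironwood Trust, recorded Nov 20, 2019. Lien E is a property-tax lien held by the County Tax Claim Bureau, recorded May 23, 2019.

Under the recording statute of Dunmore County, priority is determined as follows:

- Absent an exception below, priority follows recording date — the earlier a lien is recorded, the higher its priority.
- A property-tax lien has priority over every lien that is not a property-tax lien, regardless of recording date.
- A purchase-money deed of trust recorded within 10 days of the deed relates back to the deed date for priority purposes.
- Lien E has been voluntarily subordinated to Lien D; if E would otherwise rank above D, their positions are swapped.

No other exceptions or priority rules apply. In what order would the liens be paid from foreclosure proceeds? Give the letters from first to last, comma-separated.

D, B, A, E, C

Effective dates after the stated exceptions: B was recorded within the 10-day window, so its effective date is the deed date Mar 21, 2019.
E is a property-tax lien, so it outranks all other liens regardless of date.
Remaining liens by effective date: B (Mar 21, 2019), A (May 2, 2019), D (Nov 20, 2019), C (Nov 3, 2020).
Because E would otherwise rank above D, the subordination swaps them.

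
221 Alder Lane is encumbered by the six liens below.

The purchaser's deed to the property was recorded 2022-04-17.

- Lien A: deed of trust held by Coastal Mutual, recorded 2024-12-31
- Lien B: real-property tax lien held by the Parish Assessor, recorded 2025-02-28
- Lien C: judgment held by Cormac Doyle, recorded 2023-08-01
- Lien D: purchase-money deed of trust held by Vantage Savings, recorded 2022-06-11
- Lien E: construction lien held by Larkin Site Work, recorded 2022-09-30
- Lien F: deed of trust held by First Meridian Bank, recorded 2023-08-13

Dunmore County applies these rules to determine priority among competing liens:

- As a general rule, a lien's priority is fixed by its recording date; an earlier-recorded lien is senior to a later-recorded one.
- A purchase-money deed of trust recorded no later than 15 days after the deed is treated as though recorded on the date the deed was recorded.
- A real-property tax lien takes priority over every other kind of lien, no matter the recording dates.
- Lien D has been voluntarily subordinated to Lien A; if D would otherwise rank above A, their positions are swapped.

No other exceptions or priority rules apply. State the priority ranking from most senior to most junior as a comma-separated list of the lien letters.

B, A, E, C, F, D

Effective dates after the stated exceptions: D was recorded 55 days after the deed — beyond 15 days — so no relation-back applies.
As a real-property tax lien, B is senior to every other lien.
Among the remaining liens, by effective date: D (2022-06-11), E (2022-09-30), C (2023-08-01), F (2023-08-13), A (2024-12-31).
D would otherwise be senior to A, so under the subordination agreement D and A exchange positions.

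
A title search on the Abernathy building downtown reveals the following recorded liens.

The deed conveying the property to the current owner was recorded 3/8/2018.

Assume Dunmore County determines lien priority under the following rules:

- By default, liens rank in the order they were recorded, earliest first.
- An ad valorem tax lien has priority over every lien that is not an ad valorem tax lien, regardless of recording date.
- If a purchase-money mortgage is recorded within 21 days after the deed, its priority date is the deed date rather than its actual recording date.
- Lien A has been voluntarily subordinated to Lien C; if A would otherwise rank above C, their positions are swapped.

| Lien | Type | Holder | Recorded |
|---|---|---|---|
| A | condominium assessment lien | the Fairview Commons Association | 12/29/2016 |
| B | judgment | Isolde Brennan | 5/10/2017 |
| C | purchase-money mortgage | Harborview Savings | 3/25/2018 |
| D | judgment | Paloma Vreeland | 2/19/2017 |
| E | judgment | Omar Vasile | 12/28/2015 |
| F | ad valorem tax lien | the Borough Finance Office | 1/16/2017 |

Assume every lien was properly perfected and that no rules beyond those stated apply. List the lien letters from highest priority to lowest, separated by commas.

F, E, C, D, B, A

Effective dates: C relates back to the deed date 3/8/2018.
As an ad valorem tax lien, F is senior to every other lien.
Ordering the rest by effective date: E (12/28/2015), A (12/29/2016), D (2/19/2017), B (5/10/2017), C (3/8/2018).
A is senior to C before the subordination, so the two trade places.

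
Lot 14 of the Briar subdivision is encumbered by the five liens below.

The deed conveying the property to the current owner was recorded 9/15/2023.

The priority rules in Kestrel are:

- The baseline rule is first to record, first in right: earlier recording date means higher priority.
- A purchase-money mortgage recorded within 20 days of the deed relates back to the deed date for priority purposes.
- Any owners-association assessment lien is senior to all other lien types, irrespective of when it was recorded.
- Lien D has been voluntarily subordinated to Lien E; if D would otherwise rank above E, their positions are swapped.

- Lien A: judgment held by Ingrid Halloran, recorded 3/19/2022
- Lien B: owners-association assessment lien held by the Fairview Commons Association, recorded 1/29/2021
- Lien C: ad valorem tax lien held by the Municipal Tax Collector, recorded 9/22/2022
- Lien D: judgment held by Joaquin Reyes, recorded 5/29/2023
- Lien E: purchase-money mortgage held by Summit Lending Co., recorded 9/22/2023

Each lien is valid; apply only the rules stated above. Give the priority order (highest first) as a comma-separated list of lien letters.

Effective dates: E's effective date is the deed date, 9/15/2023.
B is an owners-association assessment lien and takes priority over every other lien.
Among the remaining liens, by effective date: A (3/19/2022), C (9/22/2022), D (5/29/2023), E (9/15/2023).
Because D would otherwise rank above E, the subordination swaps them.

B, A, C, E, D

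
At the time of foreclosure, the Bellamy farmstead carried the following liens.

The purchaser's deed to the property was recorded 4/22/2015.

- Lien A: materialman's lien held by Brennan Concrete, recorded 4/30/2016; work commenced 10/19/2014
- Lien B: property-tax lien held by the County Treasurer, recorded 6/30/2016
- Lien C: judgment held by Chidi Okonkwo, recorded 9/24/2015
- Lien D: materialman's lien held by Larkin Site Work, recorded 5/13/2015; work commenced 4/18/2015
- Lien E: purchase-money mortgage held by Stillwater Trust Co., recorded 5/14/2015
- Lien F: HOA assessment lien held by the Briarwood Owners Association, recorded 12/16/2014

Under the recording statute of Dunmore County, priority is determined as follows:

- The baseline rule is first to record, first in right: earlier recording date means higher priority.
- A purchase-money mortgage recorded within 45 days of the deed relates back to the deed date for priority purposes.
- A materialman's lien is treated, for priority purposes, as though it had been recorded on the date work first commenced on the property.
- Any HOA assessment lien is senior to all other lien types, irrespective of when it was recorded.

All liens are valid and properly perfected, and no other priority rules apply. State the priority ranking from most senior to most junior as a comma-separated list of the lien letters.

First, effective dates: A relates back to 10/19/2014 (work commenced); D is treated as recorded 4/18/2015, the work-commencement date; E was recorded within the 45-day window, so its effective date is the deed date 4/22/2015.
F is an HOA assessment lien and takes priority over every other lien.
Remaining liens by effective date: A (10/19/2014), D (4/18/2015), E (4/22/2015), C (9/24/2015), B (6/30/2016).

F, A, D, E, C, B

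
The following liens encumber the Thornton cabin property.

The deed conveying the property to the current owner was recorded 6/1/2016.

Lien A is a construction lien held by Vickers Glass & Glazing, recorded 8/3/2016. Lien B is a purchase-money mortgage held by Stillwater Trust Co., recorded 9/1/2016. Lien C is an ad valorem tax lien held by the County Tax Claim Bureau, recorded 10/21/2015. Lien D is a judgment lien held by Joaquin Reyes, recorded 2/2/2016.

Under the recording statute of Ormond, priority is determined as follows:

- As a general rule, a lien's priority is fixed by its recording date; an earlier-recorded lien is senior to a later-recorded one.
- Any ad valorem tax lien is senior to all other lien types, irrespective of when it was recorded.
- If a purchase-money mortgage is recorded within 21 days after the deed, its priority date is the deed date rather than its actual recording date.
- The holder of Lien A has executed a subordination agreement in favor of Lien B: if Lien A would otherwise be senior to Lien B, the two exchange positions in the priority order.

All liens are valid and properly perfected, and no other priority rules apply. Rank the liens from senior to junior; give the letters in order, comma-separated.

First, effective dates: B missed the 21-day window (92 days after the deed), so its recording date stands.
C is an ad valorem tax lien and takes priority over every other lien.
The other liens, earliest effective date first: D (2/2/2016), A (8/3/2016), B (9/1/2016).
A would otherwise be senior to B, so under the subordination agreement A and B exchange positions.

C, D, B, A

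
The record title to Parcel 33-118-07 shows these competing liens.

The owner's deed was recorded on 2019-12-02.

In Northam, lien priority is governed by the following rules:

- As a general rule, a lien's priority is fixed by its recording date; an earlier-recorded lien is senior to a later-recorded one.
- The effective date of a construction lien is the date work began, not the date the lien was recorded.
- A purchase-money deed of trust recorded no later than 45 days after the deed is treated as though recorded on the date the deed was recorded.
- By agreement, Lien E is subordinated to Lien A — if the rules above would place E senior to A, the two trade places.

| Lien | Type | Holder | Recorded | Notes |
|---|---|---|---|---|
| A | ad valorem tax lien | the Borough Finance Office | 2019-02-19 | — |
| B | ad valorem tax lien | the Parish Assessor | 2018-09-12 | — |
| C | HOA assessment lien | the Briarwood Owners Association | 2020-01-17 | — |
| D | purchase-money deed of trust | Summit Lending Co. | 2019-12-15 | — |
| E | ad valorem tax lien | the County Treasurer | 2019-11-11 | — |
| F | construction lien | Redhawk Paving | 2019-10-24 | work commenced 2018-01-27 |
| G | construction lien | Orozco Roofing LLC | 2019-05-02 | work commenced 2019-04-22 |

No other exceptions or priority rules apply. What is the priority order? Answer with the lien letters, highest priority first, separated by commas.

Effective dates: D relates back to the deed date 2019-12-02; F's effective date is 2018-01-27, when work began; G's effective date is 2019-04-22, when work began.
By effective date: F (2018-01-27), B (2018-09-12), A (2019-02-19), G (2019-04-22), E (2019-11-11), D (2019-12-02), C (2020-01-17).
Since E is not senior to A, the subordination leaves the order unchanged.

F, B, A, G, E, D, C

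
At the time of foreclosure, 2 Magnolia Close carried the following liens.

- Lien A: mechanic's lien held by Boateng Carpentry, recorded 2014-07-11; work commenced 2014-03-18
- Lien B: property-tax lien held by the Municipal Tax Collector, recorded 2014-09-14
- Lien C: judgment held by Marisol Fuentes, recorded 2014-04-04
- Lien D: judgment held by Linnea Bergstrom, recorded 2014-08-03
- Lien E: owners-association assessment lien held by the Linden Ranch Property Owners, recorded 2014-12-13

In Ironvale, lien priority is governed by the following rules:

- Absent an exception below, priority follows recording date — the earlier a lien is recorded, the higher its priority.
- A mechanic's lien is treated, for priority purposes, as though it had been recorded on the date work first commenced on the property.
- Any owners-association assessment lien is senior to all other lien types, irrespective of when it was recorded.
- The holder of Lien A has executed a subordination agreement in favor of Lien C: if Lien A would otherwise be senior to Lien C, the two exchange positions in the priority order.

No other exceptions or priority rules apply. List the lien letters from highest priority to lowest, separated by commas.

E, C, A, D, B

First, effective dates: A is treated as recorded 2014-03-18, the work-commencement date.
E is an owners-association assessment lien and takes priority over every other lien.
Ordering the rest by effective date: A (2014-03-18), C (2014-04-04), D (2014-08-03), B (2014-09-14).
A is senior to C before the subordination, so the two trade places.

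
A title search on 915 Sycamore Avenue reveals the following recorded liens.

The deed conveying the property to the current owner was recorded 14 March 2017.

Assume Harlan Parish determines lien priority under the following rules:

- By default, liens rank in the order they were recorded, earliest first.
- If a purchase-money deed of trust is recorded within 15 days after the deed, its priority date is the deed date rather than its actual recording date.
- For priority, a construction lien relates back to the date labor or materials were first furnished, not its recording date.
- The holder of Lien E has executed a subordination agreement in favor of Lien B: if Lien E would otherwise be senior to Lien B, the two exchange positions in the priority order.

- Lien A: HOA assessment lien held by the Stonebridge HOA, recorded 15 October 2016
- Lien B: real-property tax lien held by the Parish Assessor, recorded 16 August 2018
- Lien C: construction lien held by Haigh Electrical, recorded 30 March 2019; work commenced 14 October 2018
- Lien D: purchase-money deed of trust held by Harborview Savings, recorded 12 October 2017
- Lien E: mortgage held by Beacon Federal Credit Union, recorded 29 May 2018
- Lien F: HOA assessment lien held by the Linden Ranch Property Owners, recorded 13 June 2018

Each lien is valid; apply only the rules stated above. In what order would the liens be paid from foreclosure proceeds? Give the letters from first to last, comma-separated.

First, effective dates: C is treated as recorded 14 October 2018, the work-commencement date; D was recorded 212 days after the deed, outside the 15-day window, so it keeps its recording date.
Sorted by effective date: A (15 October 2016), D (12 October 2017), E (29 May 2018), F (13 June 2018), B (16 August 2018), C (14 October 2018).
E is senior to B before the subordination, so the two trade places.

A, D, B, F, E, C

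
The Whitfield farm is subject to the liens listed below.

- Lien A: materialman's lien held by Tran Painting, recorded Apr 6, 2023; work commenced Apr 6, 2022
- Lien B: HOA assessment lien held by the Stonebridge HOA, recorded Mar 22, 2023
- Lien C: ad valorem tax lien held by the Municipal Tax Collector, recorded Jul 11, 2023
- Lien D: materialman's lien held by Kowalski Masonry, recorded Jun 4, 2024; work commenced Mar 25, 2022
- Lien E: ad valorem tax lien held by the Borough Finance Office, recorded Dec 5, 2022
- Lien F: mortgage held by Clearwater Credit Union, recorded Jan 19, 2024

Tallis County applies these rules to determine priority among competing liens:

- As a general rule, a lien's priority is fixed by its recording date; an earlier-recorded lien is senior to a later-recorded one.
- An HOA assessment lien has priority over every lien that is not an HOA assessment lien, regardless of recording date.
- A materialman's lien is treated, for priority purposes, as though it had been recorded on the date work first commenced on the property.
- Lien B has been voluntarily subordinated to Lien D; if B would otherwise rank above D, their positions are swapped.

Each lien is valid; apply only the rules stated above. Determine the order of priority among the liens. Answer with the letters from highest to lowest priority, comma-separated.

First, effective dates: A is treated as recorded Apr 6, 2022, the work-commencement date; D relates back to Mar 25, 2022 (work commenced).
As an HOA assessment lien, B is senior to every other lien.
Among the remaining liens, by effective date: D (Mar 25, 2022), A (Apr 6, 2022), E (Dec 5, 2022), C (Jul 11, 2023), F (Jan 19, 2024).
Because B would otherwise rank above D, the subordination swaps them.

D, B, A, E, C, F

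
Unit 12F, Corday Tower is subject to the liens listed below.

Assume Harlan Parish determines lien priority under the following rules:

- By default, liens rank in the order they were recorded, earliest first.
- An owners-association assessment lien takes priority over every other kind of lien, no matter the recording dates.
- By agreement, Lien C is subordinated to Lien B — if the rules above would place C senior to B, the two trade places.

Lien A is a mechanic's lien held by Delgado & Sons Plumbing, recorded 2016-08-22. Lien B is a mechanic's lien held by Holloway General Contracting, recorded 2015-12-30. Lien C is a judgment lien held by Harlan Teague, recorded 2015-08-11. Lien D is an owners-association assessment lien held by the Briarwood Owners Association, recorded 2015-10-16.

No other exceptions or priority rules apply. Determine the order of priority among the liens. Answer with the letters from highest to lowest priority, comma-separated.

D, B, C, A

D is an owners-association assessment lien and takes priority over every other lien.
Among the remaining liens, by effective date: C (2015-08-11), B (2015-12-30), A (2016-08-22).
C would otherwise be senior to B, so under the subordination agreement C and B exchange positions.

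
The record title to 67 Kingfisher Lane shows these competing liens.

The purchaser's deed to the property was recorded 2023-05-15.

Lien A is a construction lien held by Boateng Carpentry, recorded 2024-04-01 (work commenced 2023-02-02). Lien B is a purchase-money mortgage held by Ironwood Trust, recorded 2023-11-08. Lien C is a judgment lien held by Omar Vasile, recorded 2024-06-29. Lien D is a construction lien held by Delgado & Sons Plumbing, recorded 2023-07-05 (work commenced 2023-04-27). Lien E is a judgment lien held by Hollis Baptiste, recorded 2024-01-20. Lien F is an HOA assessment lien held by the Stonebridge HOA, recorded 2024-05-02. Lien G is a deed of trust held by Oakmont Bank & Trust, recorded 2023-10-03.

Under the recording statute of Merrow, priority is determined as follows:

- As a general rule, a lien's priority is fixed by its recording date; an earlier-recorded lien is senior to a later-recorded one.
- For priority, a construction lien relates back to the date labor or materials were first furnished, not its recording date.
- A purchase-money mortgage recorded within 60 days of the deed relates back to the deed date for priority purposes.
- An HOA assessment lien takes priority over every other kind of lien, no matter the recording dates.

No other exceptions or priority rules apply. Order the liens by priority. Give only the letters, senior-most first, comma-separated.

Adjusting effective dates: A relates back to 2023-02-02 (work commenced); B was recorded 177 days after the deed, outside the 60-day window, so it keeps its recording date; D relates back to 2023-04-27 (work commenced).
F is an HOA assessment lien, so it outranks all other liens regardless of date.
Ordering the rest by effective date: A (2023-02-02), D (2023-04-27), G (2023-10-03), B (2023-11-08), E (2024-01-20), C (2024-06-29).

F, A, D, G, B, E, C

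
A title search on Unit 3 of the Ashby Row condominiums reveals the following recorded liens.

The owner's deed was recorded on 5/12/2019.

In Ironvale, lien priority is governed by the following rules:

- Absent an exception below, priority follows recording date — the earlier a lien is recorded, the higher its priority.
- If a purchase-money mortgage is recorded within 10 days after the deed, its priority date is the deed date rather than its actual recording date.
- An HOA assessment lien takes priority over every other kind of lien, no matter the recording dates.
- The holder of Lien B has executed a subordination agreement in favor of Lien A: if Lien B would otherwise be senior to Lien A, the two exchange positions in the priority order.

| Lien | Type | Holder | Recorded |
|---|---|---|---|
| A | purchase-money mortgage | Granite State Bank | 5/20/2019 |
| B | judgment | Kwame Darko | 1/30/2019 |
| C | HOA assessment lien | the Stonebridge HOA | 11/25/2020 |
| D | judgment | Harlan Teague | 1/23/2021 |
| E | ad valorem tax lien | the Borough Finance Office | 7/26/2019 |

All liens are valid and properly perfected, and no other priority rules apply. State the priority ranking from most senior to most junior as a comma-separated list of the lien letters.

Effective dates: A was recorded within the 10-day window, so its effective date is the deed date 5/12/2019.
C is an HOA assessment lien and takes priority over every other lien.
The other liens, earliest effective date first: B (1/30/2019), A (5/12/2019), E (7/26/2019), D (1/23/2021).
B would otherwise be senior to A, so under the subordination agreement B and A exchange positions.

C, A, B, E, D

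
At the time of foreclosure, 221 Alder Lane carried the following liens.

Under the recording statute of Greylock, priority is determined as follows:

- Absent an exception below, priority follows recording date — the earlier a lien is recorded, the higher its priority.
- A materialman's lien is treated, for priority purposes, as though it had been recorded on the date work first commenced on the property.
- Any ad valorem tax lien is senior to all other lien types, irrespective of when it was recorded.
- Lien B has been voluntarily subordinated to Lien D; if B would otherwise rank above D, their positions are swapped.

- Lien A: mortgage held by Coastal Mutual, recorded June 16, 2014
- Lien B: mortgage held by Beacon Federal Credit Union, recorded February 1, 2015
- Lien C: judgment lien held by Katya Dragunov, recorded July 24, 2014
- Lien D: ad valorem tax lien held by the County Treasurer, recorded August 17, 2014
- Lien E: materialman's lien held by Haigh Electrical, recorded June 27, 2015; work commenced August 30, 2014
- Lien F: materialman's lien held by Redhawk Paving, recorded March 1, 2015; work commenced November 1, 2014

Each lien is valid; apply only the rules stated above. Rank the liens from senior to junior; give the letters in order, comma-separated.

Effective dates: E's effective date is August 30, 2014, when work began; F's effective date is November 1, 2014, when work began.
D, as an ad valorem tax lien, has superpriority and ranks first.
Remaining liens by effective date: A (June 16, 2014), C (July 24, 2014), E (August 30, 2014), F (November 1, 2014), B (February 1, 2015).
B is already junior to D, so the subordination agreement changes nothing.

D, A, C, E, F, B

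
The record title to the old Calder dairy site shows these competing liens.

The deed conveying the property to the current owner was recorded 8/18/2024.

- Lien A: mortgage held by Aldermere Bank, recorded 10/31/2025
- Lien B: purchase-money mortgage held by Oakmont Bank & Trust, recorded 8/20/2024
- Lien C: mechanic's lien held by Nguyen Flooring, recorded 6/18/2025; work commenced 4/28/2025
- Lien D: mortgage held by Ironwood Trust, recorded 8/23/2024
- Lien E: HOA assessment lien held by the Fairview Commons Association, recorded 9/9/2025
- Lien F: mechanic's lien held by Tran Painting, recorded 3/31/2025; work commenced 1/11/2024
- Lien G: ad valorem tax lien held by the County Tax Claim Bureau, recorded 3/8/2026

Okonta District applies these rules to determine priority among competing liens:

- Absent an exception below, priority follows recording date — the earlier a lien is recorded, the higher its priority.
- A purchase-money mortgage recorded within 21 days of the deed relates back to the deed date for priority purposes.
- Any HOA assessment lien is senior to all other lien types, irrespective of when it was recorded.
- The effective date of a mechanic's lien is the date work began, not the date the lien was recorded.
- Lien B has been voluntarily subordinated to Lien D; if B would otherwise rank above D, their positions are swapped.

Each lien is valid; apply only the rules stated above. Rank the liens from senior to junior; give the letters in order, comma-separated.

E, F, D, B, C, A, G

Effective dates: B's effective date is the deed date, 8/18/2024; C is treated as recorded 4/28/2025, the work-commencement date; F relates back to 1/11/2024 (work commenced).
As an HOA assessment lien, E is senior to every other lien.
Among the remaining liens, by effective date: F (1/11/2024), B (8/18/2024), D (8/23/2024), C (4/28/2025), A (10/31/2025), G (3/8/2026).
The subordination applies — B was senior to D — so B and D swap.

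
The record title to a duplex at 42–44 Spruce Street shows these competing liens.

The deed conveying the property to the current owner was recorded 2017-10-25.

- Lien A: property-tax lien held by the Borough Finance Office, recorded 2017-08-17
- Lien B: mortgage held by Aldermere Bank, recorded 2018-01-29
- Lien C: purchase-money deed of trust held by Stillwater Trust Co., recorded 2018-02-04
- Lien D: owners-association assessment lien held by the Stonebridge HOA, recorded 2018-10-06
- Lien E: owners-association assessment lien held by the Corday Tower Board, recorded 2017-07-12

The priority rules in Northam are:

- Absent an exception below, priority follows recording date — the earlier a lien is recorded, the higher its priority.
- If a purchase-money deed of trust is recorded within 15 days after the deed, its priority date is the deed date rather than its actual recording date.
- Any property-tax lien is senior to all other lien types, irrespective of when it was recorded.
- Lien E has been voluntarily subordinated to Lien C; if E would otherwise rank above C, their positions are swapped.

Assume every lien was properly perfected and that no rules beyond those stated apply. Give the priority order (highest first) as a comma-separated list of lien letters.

Effective dates after the stated exceptions: C missed the 15-day window (102 days after the deed), so its recording date stands.
A, as a property-tax lien, has superpriority and ranks first.
Remaining liens by effective date: E (2017-07-12), B (2018-01-29), C (2018-02-04), D (2018-10-06).
The subordination applies — E was senior to C — so E and C swap.

A, C, B, E, D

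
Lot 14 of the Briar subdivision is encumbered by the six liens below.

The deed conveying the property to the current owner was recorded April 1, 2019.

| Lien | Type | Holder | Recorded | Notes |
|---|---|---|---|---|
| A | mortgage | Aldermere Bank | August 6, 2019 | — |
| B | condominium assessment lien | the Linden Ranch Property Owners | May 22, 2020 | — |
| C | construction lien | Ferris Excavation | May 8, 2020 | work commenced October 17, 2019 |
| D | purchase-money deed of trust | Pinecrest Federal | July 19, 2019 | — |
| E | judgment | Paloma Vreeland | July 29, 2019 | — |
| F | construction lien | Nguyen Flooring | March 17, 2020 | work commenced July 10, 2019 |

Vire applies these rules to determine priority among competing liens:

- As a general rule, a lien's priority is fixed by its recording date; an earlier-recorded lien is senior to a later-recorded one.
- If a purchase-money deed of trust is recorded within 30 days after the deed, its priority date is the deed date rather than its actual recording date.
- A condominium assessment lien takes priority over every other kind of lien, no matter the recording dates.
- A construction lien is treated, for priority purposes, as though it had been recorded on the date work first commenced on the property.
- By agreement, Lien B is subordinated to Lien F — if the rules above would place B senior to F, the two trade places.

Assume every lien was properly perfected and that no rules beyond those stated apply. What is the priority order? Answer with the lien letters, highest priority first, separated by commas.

F, B, D, E, A, C

First, effective dates: C is treated as recorded October 17, 2019, the work-commencement date; D was recorded 109 days after the deed, outside the 30-day window, so it keeps its recording date; F's effective date is July 10, 2019, when work began.
As a condominium assessment lien, B is senior to every other lien.
Remaining liens by effective date: F (July 10, 2019), D (July 19, 2019), E (July 29, 2019), A (August 6, 2019), C (October 17, 2019).
B is senior to F before the subordination, so the two trade places.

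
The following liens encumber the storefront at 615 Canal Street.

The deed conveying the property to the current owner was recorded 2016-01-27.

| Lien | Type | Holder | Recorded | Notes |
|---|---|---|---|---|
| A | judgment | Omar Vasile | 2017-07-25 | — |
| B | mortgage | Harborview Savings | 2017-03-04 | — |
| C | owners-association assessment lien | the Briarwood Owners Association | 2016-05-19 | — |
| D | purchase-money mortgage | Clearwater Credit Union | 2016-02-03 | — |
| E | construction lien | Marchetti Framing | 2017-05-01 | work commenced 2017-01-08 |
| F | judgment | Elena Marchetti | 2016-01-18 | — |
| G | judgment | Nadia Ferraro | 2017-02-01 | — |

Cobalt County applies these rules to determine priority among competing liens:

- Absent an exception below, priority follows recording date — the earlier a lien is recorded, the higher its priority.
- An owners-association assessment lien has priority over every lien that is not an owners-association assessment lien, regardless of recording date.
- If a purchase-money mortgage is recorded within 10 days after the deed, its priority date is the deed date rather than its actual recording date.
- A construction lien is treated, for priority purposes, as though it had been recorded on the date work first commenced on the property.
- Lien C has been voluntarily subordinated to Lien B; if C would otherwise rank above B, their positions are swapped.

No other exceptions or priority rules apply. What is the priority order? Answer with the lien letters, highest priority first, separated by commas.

B, F, D, E, G, C, A

Adjusting effective dates: D relates back to the deed date 2016-01-27; E is treated as recorded 2017-01-08, the work-commencement date.
C is an owners-association assessment lien and takes priority over every other lien.
The other liens, earliest effective date first: F (2016-01-18), D (2016-01-27), E (2017-01-08), G (2017-02-01), B (2017-03-04), A (2017-07-25).
The subordination applies — C was senior to B — so C and B swap.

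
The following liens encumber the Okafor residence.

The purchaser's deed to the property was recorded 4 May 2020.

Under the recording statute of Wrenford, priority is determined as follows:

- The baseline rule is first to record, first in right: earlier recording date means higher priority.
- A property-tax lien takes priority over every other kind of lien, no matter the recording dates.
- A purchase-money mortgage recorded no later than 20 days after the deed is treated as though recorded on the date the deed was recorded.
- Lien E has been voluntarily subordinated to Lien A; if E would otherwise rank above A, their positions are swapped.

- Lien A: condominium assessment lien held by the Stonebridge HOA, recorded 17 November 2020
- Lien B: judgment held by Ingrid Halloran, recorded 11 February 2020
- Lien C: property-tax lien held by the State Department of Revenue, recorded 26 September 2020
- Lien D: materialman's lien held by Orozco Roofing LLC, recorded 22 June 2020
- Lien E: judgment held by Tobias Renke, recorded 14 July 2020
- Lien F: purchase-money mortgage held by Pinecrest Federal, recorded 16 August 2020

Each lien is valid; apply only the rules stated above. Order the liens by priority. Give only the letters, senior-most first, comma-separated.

C, B, D, A, F, E

Effective dates: F was recorded 104 days after the deed, outside the 20-day window, so it keeps its recording date.
C, as a property-tax lien, has superpriority and ranks first.
The other liens, earliest effective date first: B (11 February 2020), D (22 June 2020), E (14 July 2020), F (16 August 2020), A (17 November 2020).
Because E would otherwise rank above A, the subordination swaps them.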